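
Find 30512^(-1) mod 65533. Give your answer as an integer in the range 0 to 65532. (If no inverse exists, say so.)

15900

gcd(65533, 30512) by repeated division:
65533 = 2·30512 + 4509
30512 = 6·4509 + 3458
4509 = 1·3458 + 1051
3458 = 3·1051 + 305
1051 = 3·305 + 136
305 = 2·136 + 33
136 = 4·33 + 4
33 = 8·4 + 1
4 = 4·1 + 0
gcd = 1, so the inverse exists. Back-substitute:
1 = 33 − 8·4
1 = −8·136 + 33·33
1 = 33·305 − 74·136
1 = −74·1051 + 255·305
1 = 255·3458 − 839·1051
1 = −839·4509 + 1094·3458
1 = 1094·30512 − 7403·4509
1 = −7403·65533 + 15900·30512
So 30512·15900 ≡ 1 (mod 65533).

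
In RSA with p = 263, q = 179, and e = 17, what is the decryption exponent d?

φ(n) = (p−1)(q−1) = 262·178 = 46636.
Need d with 17·d ≡ 1 (mod 46636). Apply the extended Euclidean algorithm:
46636 = 2743×17 + 5
17 = 3×5 + 2
5 = 2×2 + 1
2 = 2×1 + 0
Back-substitute:
1 = 5 − 2·2
1 = −2·17 + 7·5
1 = 7·46636 − 19203·17
So 17·(-19203) ≡ 1 (mod 46636), hence d ≡ -19203 ≡ 27433 (mod 46636).

27433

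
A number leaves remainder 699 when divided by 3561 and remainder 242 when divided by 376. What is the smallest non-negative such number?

Write x = 699 + 3561·k. Then 3561·k ≡ 242 − 699 ≡ 295 (mod 376).
Need 3561⁻¹ mod 376. Extended Euclid on (376, 177):
376 = 2*177 + 22
177 = 8*22 + 1
22 = 22*1 + 0
Back-substitute:
1 = 177 − 8·22
1 = −8·376 + 17·177
3561⁻¹ ≡ 17 (mod 376), so k ≡ 17·295 ≡ 127 (mod 376).
x = 699 + 3561·127 = 452946.

452946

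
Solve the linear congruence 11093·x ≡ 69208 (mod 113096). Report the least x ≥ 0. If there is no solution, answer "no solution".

First find gcd(11093, 113096):
113096 = 10·11093 + 2166
11093 = 5·2166 + 263
2166 = 8·263 + 62
263 = 4·62 + 15
62 = 4·15 + 2
15 = 7·2 + 1
2 = 2·1 + 0
gcd = 1, so a unique solution mod 113096 exists.
Back-substitute for the Bézout coefficients:
1 = 15 − 7·2
1 = −7·62 + 29·15
1 = 29·263 − 123·62
1 = −123·2166 + 1013·263
1 = 1013·11093 − 5188·2166
1 = −5188·113096 + 52893·11093
So 11093·(52893) ≡ 1 (mod 113096), giving 11093⁻¹ ≡ 52893.
x ≡ 11093⁻¹·69208 ≡ 52893·69208 ≡ 40512 (mod 113096).

40512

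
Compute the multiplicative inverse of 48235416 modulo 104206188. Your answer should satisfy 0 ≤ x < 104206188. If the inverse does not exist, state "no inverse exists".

no inverse exists

Euclidean algorithm on 104206188, 48235416:
104206188 = 2×48235416 + 7735356
48235416 = 6×7735356 + 1823280
7735356 = 4×1823280 + 442236
1823280 = 4×442236 + 54336
442236 = 8×54336 + 7548
54336 = 7×7548 + 1500
7548 = 5×1500 + 48
1500 = 31×48 + 12
48 = 4×12 + 0
The gcd is 12, not 1, hence no inverse exists.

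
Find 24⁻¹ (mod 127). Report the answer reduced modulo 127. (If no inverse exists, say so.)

90

Apply the Euclidean algorithm to 127 and 24:
127 = 5*24 + 7
24 = 3*7 + 3
7 = 2*3 + 1
3 = 3*1 + 0
The gcd is 1. Working backward:
1 = 7 − 2·3
1 = −2·24 + 7·7
1 = 7·127 − 37·24
So 24·(-37) ≡ 1 (mod 127), and -37 ≡ 90 (mod 127).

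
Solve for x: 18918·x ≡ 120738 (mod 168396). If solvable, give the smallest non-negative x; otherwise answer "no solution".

5997

First find gcd(18918, 168396):
168396 = 8*18918 + 17052
18918 = 1*17052 + 1866
17052 = 9*1866 + 258
1866 = 7*258 + 60
258 = 4*60 + 18
60 = 3*18 + 6
18 = 3*6 + 0
gcd = 6 and 6 | 120738, so solutions exist. Divide through by 6: 3153x ≡ 20123 (mod 28066).
Now find 3153⁻¹ mod 28066:
28066 = 8×3153 + 2842
3153 = 1×2842 + 311
2842 = 9×311 + 43
311 = 7×43 + 10
43 = 4×10 + 3
10 = 3×3 + 1
3 = 3×1 + 0
Back-substitute:
1 = 10 − 3·3
1 = −3·43 + 13·10
1 = 13·311 − 94·43
1 = −94·2842 + 859·311
1 = 859·3153 − 953·2842
1 = −953·28066 + 8483·3153
So 3153⁻¹ ≡ 8483 (mod 28066).
Then x ≡ 8483·20123 ≡ 5997 (mod 28066); the smallest non-negative solution is x = 5997.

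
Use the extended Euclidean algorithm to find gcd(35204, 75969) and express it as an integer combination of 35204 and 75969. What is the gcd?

1

Euclidean algorithm:
75969 = 2·35204 + 5561
35204 = 6·5561 + 1838
5561 = 3·1838 + 47
1838 = 39·47 + 5
47 = 9·5 + 2
5 = 2·2 + 1
2 = 2·1 + 0
gcd(35204, 75969) = 1.
Working backward:
1 = 5 − 2·2
1 = −2·47 + 19·5
1 = 19·1838 − 743·47
1 = −743·5561 + 2248·1838
1 = 2248·35204 − 14231·5561
1 = −14231·75969 + 30710·35204
So 1 = (-14231)·75969 + (30710)·35204.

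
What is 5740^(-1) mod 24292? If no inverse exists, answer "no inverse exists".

no inverse exists

Euclidean algorithm on 24292, 5740:
24292 = 4·5740 + 1332
5740 = 4·1332 + 412
1332 = 3·412 + 96
412 = 4·96 + 28
96 = 3·28 + 12
28 = 2·12 + 4
12 = 3·4 + 0
gcd(5740, 24292) = 4 ≠ 1, so 5740 has no multiplicative inverse modulo 24292.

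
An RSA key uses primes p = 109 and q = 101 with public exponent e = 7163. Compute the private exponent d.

φ(n) = (p−1)(q−1) = 108·100 = 10800.
Need d with 7163·d ≡ 1 (mod 10800). Apply the extended Euclidean algorithm:
10800 = 1·7163 + 3637
7163 = 1·3637 + 3526
3637 = 1·3526 + 111
3526 = 31·111 + 85
111 = 1·85 + 26
85 = 3·26 + 7
26 = 3·7 + 5
7 = 1·5 + 2
5 = 2·2 + 1
2 = 2·1 + 0
Back-substitute:
1 = 5 − 2·2
1 = −2·7 + 3·5
1 = 3·26 − 11·7
1 = −11·85 + 36·26
1 = 36·111 − 47·85
1 = −47·3526 + 1493·111
1 = 1493·3637 − 1540·3526
1 = −1540·7163 + 3033·3637
1 = 3033·10800 − 4573·7163
So 7163·(-4573) ≡ 1 (mod 10800), hence d ≡ -4573 ≡ 6227 (mod 10800).

6227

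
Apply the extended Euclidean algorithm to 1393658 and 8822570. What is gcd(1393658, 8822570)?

Apply Euclid's algorithm to 8822570 and 1393658:
8822570 = 6*1393658 + 460622
1393658 = 3*460622 + 11792
460622 = 39*11792 + 734
11792 = 16*734 + 48
734 = 15*48 + 14
48 = 3*14 + 6
14 = 2*6 + 2
6 = 3*2 + 0
gcd(1393658, 8822570) = 2.
Express as a combination:
2 = 14 − 2·6
2 = −2·48 + 7·14
2 = 7·734 − 107·48
2 = −107·11792 + 1719·734
2 = 1719·460622 − 67148·11792
2 = −67148·1393658 + 203163·460622
2 = 203163·8822570 − 1286126·1393658
So 2 = (203163)·8822570 + (-1286126)·1393658.

2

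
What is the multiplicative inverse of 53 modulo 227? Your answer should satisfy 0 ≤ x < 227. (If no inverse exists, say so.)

Run Euclid on (227, 53):
227 = 4·53 + 15
53 = 3·15 + 8
15 = 1·8 + 7
8 = 1·7 + 1
7 = 7·1 + 0
Since gcd(53, 227) = 1, back-substitute to write 1 as a combination:
1 = 8 − 7
1 = −15 + 2·8
1 = 2·53 − 7·15
1 = −7·227 + 30·53
So 53·30 ≡ 1 (mod 227).

30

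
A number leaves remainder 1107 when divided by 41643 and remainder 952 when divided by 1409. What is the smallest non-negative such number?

58592808

Write x = 1107 + 41643·k. Then 41643·k ≡ 952 − 1107 ≡ 1254 (mod 1409).
Need 41643⁻¹ mod 1409. Extended Euclid on (1409, 782):
1409 = 1·782 + 627
782 = 1·627 + 155
627 = 4·155 + 7
155 = 22·7 + 1
7 = 7·1 + 0
Back-substitute:
1 = 155 − 22·7
1 = −22·627 + 89·155
1 = 89·782 − 111·627
1 = −111·1409 + 200·782
41643⁻¹ ≡ 200 (mod 1409), so k ≡ 200·1254 ≡ 1407 (mod 1409).
x = 1107 + 41643·1407 = 58592808.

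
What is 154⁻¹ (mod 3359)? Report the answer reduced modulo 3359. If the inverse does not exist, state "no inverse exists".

Run Euclid on (3359, 154):
3359 = 21×154 + 125
154 = 1×125 + 29
125 = 4×29 + 9
29 = 3×9 + 2
9 = 4×2 + 1
2 = 2×1 + 0
Since gcd(154, 3359) = 1, back-substitute to write 1 as a combination:
1 = 9 − 4·2
1 = −4·29 + 13·9
1 = 13·125 − 56·29
1 = −56·154 + 69·125
1 = 69·3359 − 1505·154
So 154·(-1505) ≡ 1 (mod 3359), and -1505 ≡ 1854 (mod 3359).

1854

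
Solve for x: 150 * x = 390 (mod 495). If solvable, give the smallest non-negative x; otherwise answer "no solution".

29

First find gcd(150, 495):
495 = 3·150 + 45
150 = 3·45 + 15
45 = 3·15 + 0
gcd = 15 and 15 | 390, so solutions exist. Divide through by 15: 10x ≡ 26 (mod 33).
Now find 10⁻¹ mod 33:
33 = 3×10 + 3
10 = 3×3 + 1
3 = 3×1 + 0
Back-substitute:
1 = 10 − 3·3
1 = −3·33 + 10·10
So 10⁻¹ ≡ 10 (mod 33).
Then x ≡ 10·26 ≡ 29 (mod 33); the smallest non-negative solution is x = 29.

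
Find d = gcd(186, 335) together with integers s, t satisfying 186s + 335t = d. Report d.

1

Euclidean algorithm:
335 = 1·186 + 149
186 = 1·149 + 37
149 = 4·37 + 1
37 = 37·1 + 0
gcd(186, 335) = 1.
Express as a combination:
1 = 149 − 4·37
1 = −4·186 + 5·149
1 = 5·335 − 9·186
So 1 = (5)·335 + (-9)·186.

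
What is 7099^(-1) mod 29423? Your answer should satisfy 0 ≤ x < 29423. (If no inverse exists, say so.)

23865

Extended Euclidean algorithm:
29423 = 4×7099 + 1027
7099 = 6×1027 + 937
1027 = 1×937 + 90
937 = 10×90 + 37
90 = 2×37 + 16
37 = 2×16 + 5
16 = 3×5 + 1
5 = 5×1 + 0
gcd = 1, so the inverse exists. Back-substitute:
1 = 16 − 3·5
1 = −3·37 + 7·16
1 = 7·90 − 17·37
1 = −17·937 + 177·90
1 = 177·1027 − 194·937
1 = −194·7099 + 1341·1027
1 = 1341·29423 − 5558·7099
Hence 7099⁻¹ ≡ -5558 ≡ 23865 (mod 29423).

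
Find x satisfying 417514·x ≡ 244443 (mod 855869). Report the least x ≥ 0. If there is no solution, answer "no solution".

331384

First find gcd(417514, 855869):
855869 = 2×417514 + 20841
417514 = 20×20841 + 694
20841 = 30×694 + 21
694 = 33×21 + 1
21 = 21×1 + 0
gcd = 1, so a unique solution mod 855869 exists.
Back-substitute for the Bézout coefficients:
1 = 694 − 33·21
1 = −33·20841 + 991·694
1 = 991·417514 − 19853·20841
1 = −19853·855869 + 40697·417514
So 417514·(40697) ≡ 1 (mod 855869), giving 417514⁻¹ ≡ 40697.
x ≡ 417514⁻¹·244443 ≡ 40697·244443 ≡ 331384 (mod 855869).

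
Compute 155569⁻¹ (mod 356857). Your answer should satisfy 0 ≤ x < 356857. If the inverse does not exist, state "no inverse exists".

87780

Apply the Euclidean algorithm to 356857 and 155569:
356857 = 2·155569 + 45719
155569 = 3·45719 + 18412
45719 = 2·18412 + 8895
18412 = 2·8895 + 622
8895 = 14·622 + 187
622 = 3·187 + 61
187 = 3·61 + 4
61 = 15·4 + 1
4 = 4·1 + 0
gcd = 1, so the inverse exists. Back-substitute:
1 = 61 − 15·4
1 = −15·187 + 46·61
1 = 46·622 − 153·187
1 = −153·8895 + 2188·622
1 = 2188·18412 − 4529·8895
1 = −4529·45719 + 11246·18412
1 = 11246·155569 − 38267·45719
1 = −38267·356857 + 87780·155569
So 155569·87780 ≡ 1 (mod 356857).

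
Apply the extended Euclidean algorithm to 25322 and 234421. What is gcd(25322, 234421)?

11

Apply Euclid's algorithm to 234421 and 25322:
234421 = 9·25322 + 6523
25322 = 3·6523 + 5753
6523 = 1·5753 + 770
5753 = 7·770 + 363
770 = 2·363 + 44
363 = 8·44 + 11
44 = 4·11 + 0
gcd(25322, 234421) = 11.
Express as a combination:
11 = 363 − 8·44
11 = −8·770 + 17·363
11 = 17·5753 − 127·770
11 = −127·6523 + 144·5753
11 = 144·25322 − 559·6523
11 = −559·234421 + 5175·25322
So 11 = (-559)·234421 + (5175)·25322.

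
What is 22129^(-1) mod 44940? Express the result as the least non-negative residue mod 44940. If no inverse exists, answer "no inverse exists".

Extended Euclidean algorithm:
44940 = 2×22129 + 682
22129 = 32×682 + 305
682 = 2×305 + 72
305 = 4×72 + 17
72 = 4×17 + 4
17 = 4×4 + 1
4 = 4×1 + 0
The gcd is 1. Working backward:
1 = 17 − 4·4
1 = −4·72 + 17·17
1 = 17·305 − 72·72
1 = −72·682 + 161·305
1 = 161·22129 − 5224·682
1 = −5224·44940 + 10609·22129
So 22129·10609 ≡ 1 (mod 44940).

10609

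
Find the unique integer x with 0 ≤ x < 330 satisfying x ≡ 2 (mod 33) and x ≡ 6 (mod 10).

266

Write x = 2 + 33·k. Then 33·k ≡ 6 − 2 ≡ 4 (mod 10).
Need 33⁻¹ mod 10. Extended Euclid on (10, 3):
10 = 3·3 + 1
3 = 3·1 + 0
Back-substitute:
1 = 10 − 3·3
33⁻¹ ≡ 7 (mod 10), so k ≡ 7·4 ≡ 8 (mod 10).
x = 2 + 33·8 = 266.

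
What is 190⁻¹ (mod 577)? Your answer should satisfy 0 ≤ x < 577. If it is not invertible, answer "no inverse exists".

82

Run Euclid on (577, 190):
577 = 3*190 + 7
190 = 27*7 + 1
7 = 7*1 + 0
Since gcd(190, 577) = 1, back-substitute to write 1 as a combination:
1 = 190 − 27·7
1 = −27·577 + 82·190
So 190·82 ≡ 1 (mod 577).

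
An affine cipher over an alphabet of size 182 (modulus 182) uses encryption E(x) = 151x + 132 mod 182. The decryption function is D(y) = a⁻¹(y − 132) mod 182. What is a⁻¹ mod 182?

135

Apply the Euclidean algorithm to 182 and 151:
182 = 1*151 + 31
151 = 4*31 + 27
31 = 1*27 + 4
27 = 6*4 + 3
4 = 1*3 + 1
3 = 3*1 + 0
The gcd is 1. Working backward:
1 = 4 − 3
1 = −27 + 7·4
1 = 7·31 − 8·27
1 = −8·151 + 39·31
1 = 39·182 − 47·151
Thus 151·(-47) ≡ 1 (mod 182); reducing, -47 mod 182 = 135.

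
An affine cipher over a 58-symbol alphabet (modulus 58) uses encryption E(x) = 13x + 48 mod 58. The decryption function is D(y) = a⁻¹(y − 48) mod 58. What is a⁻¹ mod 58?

Apply the Euclidean algorithm to 58 and 13:
58 = 4*13 + 6
13 = 2*6 + 1
6 = 6*1 + 0
Since gcd(13, 58) = 1, back-substitute to write 1 as a combination:
1 = 13 − 2·6
1 = −2·58 + 9·13
So 13·9 ≡ 1 (mod 58).

9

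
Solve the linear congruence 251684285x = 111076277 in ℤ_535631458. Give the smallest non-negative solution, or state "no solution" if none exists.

First find gcd(251684285, 535631458):
535631458 = 2*251684285 + 32262888
251684285 = 7*32262888 + 25844069
32262888 = 1*25844069 + 6418819
25844069 = 4*6418819 + 168793
6418819 = 38*168793 + 4685
168793 = 36*4685 + 133
4685 = 35*133 + 30
133 = 4*30 + 13
30 = 2*13 + 4
13 = 3*4 + 1
4 = 4*1 + 0
gcd = 1, so a unique solution mod 535631458 exists.
Back-substitute for the Bézout coefficients:
1 = 13 − 3·4
1 = −3·30 + 7·13
1 = 7·133 − 31·30
1 = −31·4685 + 1092·133
1 = 1092·168793 − 39343·4685
1 = −39343·6418819 + 1496126·168793
1 = 1496126·25844069 − 6023847·6418819
1 = −6023847·32262888 + 7519973·25844069
1 = 7519973·251684285 − 58663658·32262888
1 = −58663658·535631458 + 124847289·251684285
So 251684285·(124847289) ≡ 1 (mod 535631458), giving 251684285⁻¹ ≡ 124847289.
x ≡ 251684285⁻¹·111076277 ≡ 124847289·111076277 ≡ 226533307 (mod 535631458).

226533307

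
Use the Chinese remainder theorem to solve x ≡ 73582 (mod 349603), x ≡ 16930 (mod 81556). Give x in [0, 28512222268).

2062731282

Write x = 73582 + 349603·k. Then 349603·k ≡ 16930 − 73582 ≡ 24904 (mod 81556).
Need 349603⁻¹ mod 81556. Extended Euclid on (81556, 23379):
81556 = 3×23379 + 11419
23379 = 2×11419 + 541
11419 = 21×541 + 58
541 = 9×58 + 19
58 = 3×19 + 1
19 = 19×1 + 0
Back-substitute:
1 = 58 − 3·19
1 = −3·541 + 28·58
1 = 28·11419 − 591·541
1 = −591·23379 + 1210·11419
1 = 1210·81556 − 4221·23379
349603⁻¹ ≡ 77335 (mod 81556), so k ≡ 77335·24904 ≡ 5900 (mod 81556).
x = 73582 + 349603·5900 = 2062731282.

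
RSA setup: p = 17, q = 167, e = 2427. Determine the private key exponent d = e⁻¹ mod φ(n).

1299

φ(n) = (p−1)(q−1) = 16·166 = 2656.
Need d with 2427·d ≡ 1 (mod 2656). Apply the extended Euclidean algorithm:
2656 = 1·2427 + 229
2427 = 10·229 + 137
229 = 1·137 + 92
137 = 1·92 + 45
92 = 2·45 + 2
45 = 22·2 + 1
2 = 2·1 + 0
Back-substitute:
1 = 45 − 22·2
1 = −22·92 + 45·45
1 = 45·137 − 67·92
1 = −67·229 + 112·137
1 = 112·2427 − 1187·229
1 = −1187·2656 + 1299·2427
So 2427·1299 ≡ 1 (mod 2656), hence d = 1299.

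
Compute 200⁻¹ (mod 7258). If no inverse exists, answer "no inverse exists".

Compute gcd(200, 7258):
7258 = 36×200 + 58
200 = 3×58 + 26
58 = 2×26 + 6
26 = 4×6 + 2
6 = 3×2 + 0
The gcd is 2, not 1, hence no inverse exists.

no inverse exists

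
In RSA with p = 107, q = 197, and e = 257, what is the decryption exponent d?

φ(n) = (p−1)(q−1) = 106·196 = 20776.
Need d with 257·d ≡ 1 (mod 20776). Apply the extended Euclidean algorithm:
20776 = 80×257 + 216
257 = 1×216 + 41
216 = 5×41 + 11
41 = 3×11 + 8
11 = 1×8 + 3
8 = 2×3 + 2
3 = 1×2 + 1
2 = 2×1 + 0
Back-substitute:
1 = 3 − 2
1 = −8 + 3·3
1 = 3·11 − 4·8
1 = −4·41 + 15·11
1 = 15·216 − 79·41
1 = −79·257 + 94·216
1 = 94·20776 − 7599·257
So 257·(-7599) ≡ 1 (mod 20776), hence d ≡ -7599 ≡ 13177 (mod 20776).

13177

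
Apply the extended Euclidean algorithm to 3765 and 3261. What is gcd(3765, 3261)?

3

Repeated division:
3765 = 1*3261 + 504
3261 = 6*504 + 237
504 = 2*237 + 30
237 = 7*30 + 27
30 = 1*27 + 3
27 = 9*3 + 0
gcd(3765, 3261) = 3.
Back-substituting:
3 = 30 − 27
3 = −237 + 8·30
3 = 8·504 − 17·237
3 = −17·3261 + 110·504
3 = 110·3765 − 127·3261
So 3 = (110)·3765 + (-127)·3261.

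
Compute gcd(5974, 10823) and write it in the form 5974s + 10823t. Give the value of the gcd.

1

Repeated division:
10823 = 1·5974 + 4849
5974 = 1·4849 + 1125
4849 = 4·1125 + 349
1125 = 3·349 + 78
349 = 4·78 + 37
78 = 2·37 + 4
37 = 9·4 + 1
4 = 4·1 + 0
gcd(5974, 10823) = 1.
Express as a combination:
1 = 37 − 9·4
1 = −9·78 + 19·37
1 = 19·349 − 85·78
1 = −85·1125 + 274·349
1 = 274·4849 − 1181·1125
1 = −1181·5974 + 1455·4849
1 = 1455·10823 − 2636·5974
So 1 = (1455)·10823 + (-2636)·5974.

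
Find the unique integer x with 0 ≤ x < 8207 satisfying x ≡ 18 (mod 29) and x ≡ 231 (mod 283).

5325

Write x = 18 + 29·k. Then 29·k ≡ 231 − 18 ≡ 213 (mod 283).
Need 29⁻¹ mod 283. Extended Euclid on (283, 29):
283 = 9·29 + 22
29 = 1·22 + 7
22 = 3·7 + 1
7 = 7·1 + 0
Back-substitute:
1 = 22 − 3·7
1 = −3·29 + 4·22
1 = 4·283 − 39·29
29⁻¹ ≡ 244 (mod 283), so k ≡ 244·213 ≡ 183 (mod 283).
x = 18 + 29·183 = 5325.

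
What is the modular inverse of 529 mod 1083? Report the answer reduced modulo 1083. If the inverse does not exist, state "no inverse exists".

823

Run Euclid on (1083, 529):
1083 = 2·529 + 25
529 = 21·25 + 4
25 = 6·4 + 1
4 = 4·1 + 0
Since gcd(529, 1083) = 1, back-substitute to write 1 as a combination:
1 = 25 − 6·4
1 = −6·529 + 127·25
1 = 127·1083 − 260·529
Thus 529·(-260) ≡ 1 (mod 1083); reducing, -260 mod 1083 = 823.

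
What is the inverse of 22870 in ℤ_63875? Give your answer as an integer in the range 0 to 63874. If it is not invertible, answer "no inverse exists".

no inverse exists

Compute gcd(22870, 63875):
63875 = 2×22870 + 18135
22870 = 1×18135 + 4735
18135 = 3×4735 + 3930
4735 = 1×3930 + 805
3930 = 4×805 + 710
805 = 1×710 + 95
710 = 7×95 + 45
95 = 2×45 + 5
45 = 9×5 + 0
The gcd is 5, not 1, hence no inverse exists.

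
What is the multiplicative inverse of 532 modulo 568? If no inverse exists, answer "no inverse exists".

no inverse exists

Euclidean algorithm on 568, 532:
568 = 1×532 + 36
532 = 14×36 + 28
36 = 1×28 + 8
28 = 3×8 + 4
8 = 2×4 + 0
Since gcd = 4 > 1, 532 is not a unit mod 568.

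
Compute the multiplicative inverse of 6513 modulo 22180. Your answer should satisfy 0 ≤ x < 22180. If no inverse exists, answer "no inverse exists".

15117

Run Euclid on (22180, 6513):
22180 = 3×6513 + 2641
6513 = 2×2641 + 1231
2641 = 2×1231 + 179
1231 = 6×179 + 157
179 = 1×157 + 22
157 = 7×22 + 3
22 = 7×3 + 1
3 = 3×1 + 0
The gcd is 1. Working backward:
1 = 22 − 7·3
1 = −7·157 + 50·22
1 = 50·179 − 57·157
1 = −57·1231 + 392·179
1 = 392·2641 − 841·1231
1 = −841·6513 + 2074·2641
1 = 2074·22180 − 7063·6513
So 6513·(-7063) ≡ 1 (mod 22180), and -7063 ≡ 15117 (mod 22180).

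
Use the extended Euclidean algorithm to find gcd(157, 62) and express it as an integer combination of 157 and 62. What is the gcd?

1

Repeated division:
157 = 2*62 + 33
62 = 1*33 + 29
33 = 1*29 + 4
29 = 7*4 + 1
4 = 4*1 + 0
gcd(157, 62) = 1.
Back-substituting:
1 = 29 − 7·4
1 = −7·33 + 8·29
1 = 8·62 − 15·33
1 = −15·157 + 38·62
So 1 = (-15)·157 + (38)·62.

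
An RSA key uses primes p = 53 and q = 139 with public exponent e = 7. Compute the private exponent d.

φ(n) = (p−1)(q−1) = 52·138 = 7176.
Need d with 7·d ≡ 1 (mod 7176). Apply the extended Euclidean algorithm:
7176 = 1025*7 + 1
7 = 7*1 + 0
Back-substitute:
1 = 7176 − 1025·7
So 7·(-1025) ≡ 1 (mod 7176), hence d ≡ -1025 ≡ 6151 (mod 7176).

6151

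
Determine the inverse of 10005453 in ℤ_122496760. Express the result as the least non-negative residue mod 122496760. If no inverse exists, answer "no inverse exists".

24635597

gcd(122496760, 10005453) by repeated division:
122496760 = 12×10005453 + 2431324
10005453 = 4×2431324 + 280157
2431324 = 8×280157 + 190068
280157 = 1×190068 + 90089
190068 = 2×90089 + 9890
90089 = 9×9890 + 1079
9890 = 9×1079 + 179
1079 = 6×179 + 5
179 = 35×5 + 4
5 = 1×4 + 1
4 = 4×1 + 0
The gcd is 1. Working backward:
1 = 5 − 4
1 = −179 + 36·5
1 = 36·1079 − 217·179
1 = −217·9890 + 1989·1079
1 = 1989·90089 − 18118·9890
1 = −18118·190068 + 38225·90089
1 = 38225·280157 − 56343·190068
1 = −56343·2431324 + 488969·280157
1 = 488969·10005453 − 2012219·2431324
1 = −2012219·122496760 + 24635597·10005453
So 10005453·24635597 ≡ 1 (mod 122496760).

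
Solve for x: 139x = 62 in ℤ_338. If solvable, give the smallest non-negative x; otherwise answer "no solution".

First find gcd(139, 338):
338 = 2*139 + 60
139 = 2*60 + 19
60 = 3*19 + 3
19 = 6*3 + 1
3 = 3*1 + 0
gcd = 1, so a unique solution mod 338 exists.
Back-substitute for the Bézout coefficients:
1 = 19 − 6·3
1 = −6·60 + 19·19
1 = 19·139 − 44·60
1 = −44·338 + 107·139
So 139·(107) ≡ 1 (mod 338), giving 139⁻¹ ≡ 107.
x ≡ 139⁻¹·62 ≡ 107·62 ≡ 212 (mod 338).

212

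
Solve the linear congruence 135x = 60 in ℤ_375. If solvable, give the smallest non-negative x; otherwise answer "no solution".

6

First find gcd(135, 375):
375 = 2×135 + 105
135 = 1×105 + 30
105 = 3×30 + 15
30 = 2×15 + 0
gcd = 15 and 15 | 60, so solutions exist. Divide through by 15: 9x ≡ 4 (mod 25).
Now find 9⁻¹ mod 25:
25 = 2·9 + 7
9 = 1·7 + 2
7 = 3·2 + 1
2 = 2·1 + 0
Back-substitute:
1 = 7 − 3·2
1 = −3·9 + 4·7
1 = 4·25 − 11·9
So 9·(-11) ≡ 1 (mod 25), i.e. 9⁻¹ ≡ 14.
Then x ≡ 14·4 ≡ 6 (mod 25); the smallest non-negative solution is x = 6.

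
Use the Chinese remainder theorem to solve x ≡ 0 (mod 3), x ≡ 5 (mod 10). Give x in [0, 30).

15

Write x = 0 + 3·k. Then 3·k ≡ 5 − 0 ≡ 5 (mod 10).
Need 3⁻¹ mod 10. Extended Euclid on (10, 3):
10 = 3*3 + 1
3 = 3*1 + 0
Back-substitute:
1 = 10 − 3·3
3⁻¹ ≡ 7 (mod 10), so k ≡ 7·5 ≡ 5 (mod 10).
x = 0 + 3·5 = 15.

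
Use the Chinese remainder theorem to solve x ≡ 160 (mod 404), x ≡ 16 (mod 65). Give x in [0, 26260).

Write x = 160 + 404·k. Then 404·k ≡ 16 − 160 ≡ 51 (mod 65).
Need 404⁻¹ mod 65. Extended Euclid on (65, 14):
65 = 4×14 + 9
14 = 1×9 + 5
9 = 1×5 + 4
5 = 1×4 + 1
4 = 4×1 + 0
Back-substitute:
1 = 5 − 4
1 = −9 + 2·5
1 = 2·14 − 3·9
1 = −3·65 + 14·14
404⁻¹ ≡ 14 (mod 65), so k ≡ 14·51 ≡ 64 (mod 65).
x = 160 + 404·64 = 26016.

26016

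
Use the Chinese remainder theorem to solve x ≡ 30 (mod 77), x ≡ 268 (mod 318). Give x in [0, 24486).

Write x = 30 + 77·k. Then 77·k ≡ 268 − 30 ≡ 238 (mod 318).
Need 77⁻¹ mod 318. Extended Euclid on (318, 77):
318 = 4*77 + 10
77 = 7*10 + 7
10 = 1*7 + 3
7 = 2*3 + 1
3 = 3*1 + 0
Back-substitute:
1 = 7 − 2·3
1 = −2·10 + 3·7
1 = 3·77 − 23·10
1 = −23·318 + 95·77
77⁻¹ ≡ 95 (mod 318), so k ≡ 95·238 ≡ 32 (mod 318).
x = 30 + 77·32 = 2494.

2494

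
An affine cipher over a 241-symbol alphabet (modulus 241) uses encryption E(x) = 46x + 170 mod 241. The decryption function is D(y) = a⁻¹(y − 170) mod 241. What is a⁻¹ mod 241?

Apply the Euclidean algorithm to 241 and 46:
241 = 5·46 + 11
46 = 4·11 + 2
11 = 5·2 + 1
2 = 2·1 + 0
gcd = 1, so the inverse exists. Back-substitute:
1 = 11 − 5·2
1 = −5·46 + 21·11
1 = 21·241 − 110·46
Hence 46⁻¹ ≡ -110 ≡ 131 (mod 241).

131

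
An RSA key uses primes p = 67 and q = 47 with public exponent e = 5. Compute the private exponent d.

φ(n) = (p−1)(q−1) = 66·46 = 3036.
Need d with 5·d ≡ 1 (mod 3036). Apply the extended Euclidean algorithm:
3036 = 607*5 + 1
5 = 5*1 + 0
Back-substitute:
1 = 3036 − 607·5
So 5·(-607) ≡ 1 (mod 3036), hence d ≡ -607 ≡ 2429 (mod 3036).

2429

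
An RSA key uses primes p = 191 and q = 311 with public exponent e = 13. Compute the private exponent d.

40777

φ(n) = (p−1)(q−1) = 190·310 = 58900.
Need d with 13·d ≡ 1 (mod 58900). Apply the extended Euclidean algorithm:
58900 = 4530*13 + 10
13 = 1*10 + 3
10 = 3*3 + 1
3 = 3*1 + 0
Back-substitute:
1 = 10 − 3·3
1 = −3·13 + 4·10
1 = 4·58900 − 18123·13
So 13·(-18123) ≡ 1 (mod 58900), hence d ≡ -18123 ≡ 40777 (mod 58900).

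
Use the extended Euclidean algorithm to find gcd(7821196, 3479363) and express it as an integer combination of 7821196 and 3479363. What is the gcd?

Euclidean algorithm:
7821196 = 2·3479363 + 862470
3479363 = 4·862470 + 29483
862470 = 29·29483 + 7463
29483 = 3·7463 + 7094
7463 = 1·7094 + 369
7094 = 19·369 + 83
369 = 4·83 + 37
83 = 2·37 + 9
37 = 4·9 + 1
9 = 9·1 + 0
gcd(7821196, 3479363) = 1.
Back-substituting:
1 = 37 − 4·9
1 = −4·83 + 9·37
1 = 9·369 − 40·83
1 = −40·7094 + 769·369
1 = 769·7463 − 809·7094
1 = −809·29483 + 3196·7463
1 = 3196·862470 − 93493·29483
1 = −93493·3479363 + 377168·862470
1 = 377168·7821196 − 847829·3479363
So 1 = (377168)·7821196 + (-847829)·3479363.

1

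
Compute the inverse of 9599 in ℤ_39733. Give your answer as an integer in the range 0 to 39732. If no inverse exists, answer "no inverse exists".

1159

Extended Euclidean algorithm:
39733 = 4×9599 + 1337
9599 = 7×1337 + 240
1337 = 5×240 + 137
240 = 1×137 + 103
137 = 1×103 + 34
103 = 3×34 + 1
34 = 34×1 + 0
Since gcd(9599, 39733) = 1, back-substitute to write 1 as a combination:
1 = 103 − 3·34
1 = −3·137 + 4·103
1 = 4·240 − 7·137
1 = −7·1337 + 39·240
1 = 39·9599 − 280·1337
1 = −280·39733 + 1159·9599
So 9599·1159 ≡ 1 (mod 39733).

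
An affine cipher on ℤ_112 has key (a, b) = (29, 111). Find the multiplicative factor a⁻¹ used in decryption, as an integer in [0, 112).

85

Apply the Euclidean algorithm to 112 and 29:
112 = 3×29 + 25
29 = 1×25 + 4
25 = 6×4 + 1
4 = 4×1 + 0
The gcd is 1. Working backward:
1 = 25 − 6·4
1 = −6·29 + 7·25
1 = 7·112 − 27·29
Thus 29·(-27) ≡ 1 (mod 112); reducing, -27 mod 112 = 85.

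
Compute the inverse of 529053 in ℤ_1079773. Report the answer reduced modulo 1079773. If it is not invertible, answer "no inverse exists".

Apply the Euclidean algorithm to 1079773 and 529053:
1079773 = 2*529053 + 21667
529053 = 24*21667 + 9045
21667 = 2*9045 + 3577
9045 = 2*3577 + 1891
3577 = 1*1891 + 1686
1891 = 1*1686 + 205
1686 = 8*205 + 46
205 = 4*46 + 21
46 = 2*21 + 4
21 = 5*4 + 1
4 = 4*1 + 0
The gcd is 1. Working backward:
1 = 21 − 5·4
1 = −5·46 + 11·21
1 = 11·205 − 49·46
1 = −49·1686 + 403·205
1 = 403·1891 − 452·1686
1 = −452·3577 + 855·1891
1 = 855·9045 − 2162·3577
1 = −2162·21667 + 5179·9045
1 = 5179·529053 − 126458·21667
1 = −126458·1079773 + 258095·529053
So 529053·258095 ≡ 1 (mod 1079773).

258095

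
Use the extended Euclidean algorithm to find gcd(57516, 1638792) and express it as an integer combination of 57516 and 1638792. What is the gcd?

Repeated division:
1638792 = 28×57516 + 28344
57516 = 2×28344 + 828
28344 = 34×828 + 192
828 = 4×192 + 60
192 = 3×60 + 12
60 = 5×12 + 0
gcd(57516, 1638792) = 12.
Working backward:
12 = 192 − 3·60
12 = −3·828 + 13·192
12 = 13·28344 − 445·828
12 = −445·57516 + 903·28344
12 = 903·1638792 − 25729·57516
So 12 = (903)·1638792 + (-25729)·57516.

12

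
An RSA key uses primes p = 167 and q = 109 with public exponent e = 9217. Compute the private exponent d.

φ(n) = (p−1)(q−1) = 166·108 = 17928.
Need d with 9217·d ≡ 1 (mod 17928). Apply the extended Euclidean algorithm:
17928 = 1·9217 + 8711
9217 = 1·8711 + 506
8711 = 17·506 + 109
506 = 4·109 + 70
109 = 1·70 + 39
70 = 1·39 + 31
39 = 1·31 + 8
31 = 3·8 + 7
8 = 1·7 + 1
7 = 7·1 + 0
Back-substitute:
1 = 8 − 7
1 = −31 + 4·8
1 = 4·39 − 5·31
1 = −5·70 + 9·39
1 = 9·109 − 14·70
1 = −14·506 + 65·109
1 = 65·8711 − 1119·506
1 = −1119·9217 + 1184·8711
1 = 1184·17928 − 2303·9217
So 9217·(-2303) ≡ 1 (mod 17928), hence d ≡ -2303 ≡ 15625 (mod 17928).

15625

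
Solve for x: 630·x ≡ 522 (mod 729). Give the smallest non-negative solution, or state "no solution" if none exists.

First find gcd(630, 729):
729 = 1·630 + 99
630 = 6·99 + 36
99 = 2·36 + 27
36 = 1·27 + 9
27 = 3·9 + 0
gcd = 9 and 9 | 522, so solutions exist. Divide through by 9: 70x ≡ 58 (mod 81).
Now find 70⁻¹ mod 81:
81 = 1×70 + 11
70 = 6×11 + 4
11 = 2×4 + 3
4 = 1×3 + 1
3 = 3×1 + 0
Back-substitute:
1 = 4 − 3
1 = −11 + 3·4
1 = 3·70 − 19·11
1 = −19·81 + 22·70
So 70⁻¹ ≡ 22 (mod 81).
Then x ≡ 22·58 ≡ 61 (mod 81); the smallest non-negative solution is x = 61.

61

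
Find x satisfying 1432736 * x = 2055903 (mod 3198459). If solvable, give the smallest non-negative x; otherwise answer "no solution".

288936

First find gcd(1432736, 3198459):
3198459 = 2×1432736 + 332987
1432736 = 4×332987 + 100788
332987 = 3×100788 + 30623
100788 = 3×30623 + 8919
30623 = 3×8919 + 3866
8919 = 2×3866 + 1187
3866 = 3×1187 + 305
1187 = 3×305 + 272
305 = 1×272 + 33
272 = 8×33 + 8
33 = 4×8 + 1
8 = 8×1 + 0
gcd = 1, so a unique solution mod 3198459 exists.
Back-substitute for the Bézout coefficients:
1 = 33 − 4·8
1 = −4·272 + 33·33
1 = 33·305 − 37·272
1 = −37·1187 + 144·305
1 = 144·3866 − 469·1187
1 = −469·8919 + 1082·3866
1 = 1082·30623 − 3715·8919
1 = −3715·100788 + 12227·30623
1 = 12227·332987 − 40396·100788
1 = −40396·1432736 + 173811·332987
1 = 173811·3198459 − 388018·1432736
So 1432736·(-388018) ≡ 1 (mod 3198459), giving 1432736⁻¹ ≡ 2810441.
x ≡ 1432736⁻¹·2055903 ≡ 2810441·2055903 ≡ 288936 (mod 3198459).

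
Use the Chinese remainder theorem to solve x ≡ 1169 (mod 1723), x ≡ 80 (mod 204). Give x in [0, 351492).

Write x = 1169 + 1723·k. Then 1723·k ≡ 80 − 1169 ≡ 135 (mod 204).
Need 1723⁻¹ mod 204. Extended Euclid on (204, 91):
204 = 2×91 + 22
91 = 4×22 + 3
22 = 7×3 + 1
3 = 3×1 + 0
Back-substitute:
1 = 22 − 7·3
1 = −7·91 + 29·22
1 = 29·204 − 65·91
1723⁻¹ ≡ 139 (mod 204), so k ≡ 139·135 ≡ 201 (mod 204).
x = 1169 + 1723·201 = 347492.

347492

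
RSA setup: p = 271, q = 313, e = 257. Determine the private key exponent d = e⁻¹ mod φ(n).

58673

φ(n) = (p−1)(q−1) = 270·312 = 84240.
Need d with 257·d ≡ 1 (mod 84240). Apply the extended Euclidean algorithm:
84240 = 327*257 + 201
257 = 1*201 + 56
201 = 3*56 + 33
56 = 1*33 + 23
33 = 1*23 + 10
23 = 2*10 + 3
10 = 3*3 + 1
3 = 3*1 + 0
Back-substitute:
1 = 10 − 3·3
1 = −3·23 + 7·10
1 = 7·33 − 10·23
1 = −10·56 + 17·33
1 = 17·201 − 61·56
1 = −61·257 + 78·201
1 = 78·84240 − 25567·257
So 257·(-25567) ≡ 1 (mod 84240), hence d ≡ -25567 ≡ 58673 (mod 84240).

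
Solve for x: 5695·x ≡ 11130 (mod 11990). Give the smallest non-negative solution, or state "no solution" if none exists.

First find gcd(5695, 11990):
11990 = 2×5695 + 600
5695 = 9×600 + 295
600 = 2×295 + 10
295 = 29×10 + 5
10 = 2×5 + 0
gcd = 5 and 5 | 11130, so solutions exist. Divide through by 5: 1139x ≡ 2226 (mod 2398).
Now find 1139⁻¹ mod 2398:
2398 = 2·1139 + 120
1139 = 9·120 + 59
120 = 2·59 + 2
59 = 29·2 + 1
2 = 2·1 + 0
Back-substitute:
1 = 59 − 29·2
1 = −29·120 + 59·59
1 = 59·1139 − 560·120
1 = −560·2398 + 1179·1139
So 1139⁻¹ ≡ 1179 (mod 2398).
Then x ≡ 1179·2226 ≡ 1042 (mod 2398); the smallest non-negative solution is x = 1042.

1042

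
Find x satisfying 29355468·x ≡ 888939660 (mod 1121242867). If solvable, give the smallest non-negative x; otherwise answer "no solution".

1056669963

First find gcd(29355468, 1121242867):
1121242867 = 38×29355468 + 5735083
29355468 = 5×5735083 + 680053
5735083 = 8×680053 + 294659
680053 = 2×294659 + 90735
294659 = 3×90735 + 22454
90735 = 4×22454 + 919
22454 = 24×919 + 398
919 = 2×398 + 123
398 = 3×123 + 29
123 = 4×29 + 7
29 = 4×7 + 1
7 = 7×1 + 0
gcd = 1, so a unique solution mod 1121242867 exists.
Back-substitute for the Bézout coefficients:
1 = 29 − 4·7
1 = −4·123 + 17·29
1 = 17·398 − 55·123
1 = −55·919 + 127·398
1 = 127·22454 − 3103·919
1 = −3103·90735 + 12539·22454
1 = 12539·294659 − 40720·90735
1 = −40720·680053 + 93979·294659
1 = 93979·5735083 − 792552·680053
1 = −792552·29355468 + 4056739·5735083
1 = 4056739·1121242867 − 154948634·29355468
So 29355468·(-154948634) ≡ 1 (mod 1121242867), giving 29355468⁻¹ ≡ 966294233.
x ≡ 29355468⁻¹·888939660 ≡ 966294233·888939660 ≡ 1056669963 (mod 1121242867).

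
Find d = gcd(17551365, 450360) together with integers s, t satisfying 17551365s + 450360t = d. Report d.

15

Apply Euclid's algorithm to 17551365 and 450360:
17551365 = 38*450360 + 437685
450360 = 1*437685 + 12675
437685 = 34*12675 + 6735
12675 = 1*6735 + 5940
6735 = 1*5940 + 795
5940 = 7*795 + 375
795 = 2*375 + 45
375 = 8*45 + 15
45 = 3*15 + 0
gcd(17551365, 450360) = 15.
Express as a combination:
15 = 375 − 8·45
15 = −8·795 + 17·375
15 = 17·5940 − 127·795
15 = −127·6735 + 144·5940
15 = 144·12675 − 271·6735
15 = −271·437685 + 9358·12675
15 = 9358·450360 − 9629·437685
15 = −9629·17551365 + 375260·450360
So 15 = (-9629)·17551365 + (375260)·450360.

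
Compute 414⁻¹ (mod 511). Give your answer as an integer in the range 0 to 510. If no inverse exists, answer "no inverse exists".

295

gcd(511, 414) by repeated division:
511 = 1*414 + 97
414 = 4*97 + 26
97 = 3*26 + 19
26 = 1*19 + 7
19 = 2*7 + 5
7 = 1*5 + 2
5 = 2*2 + 1
2 = 2*1 + 0
The gcd is 1. Working backward:
1 = 5 − 2·2
1 = −2·7 + 3·5
1 = 3·19 − 8·7
1 = −8·26 + 11·19
1 = 11·97 − 41·26
1 = −41·414 + 175·97
1 = 175·511 − 216·414
Hence 414⁻¹ ≡ -216 ≡ 295 (mod 511).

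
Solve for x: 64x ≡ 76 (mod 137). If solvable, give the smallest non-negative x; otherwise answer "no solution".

First find gcd(64, 137):
137 = 2·64 + 9
64 = 7·9 + 1
9 = 9·1 + 0
gcd = 1, so a unique solution mod 137 exists.
Back-substitute for the Bézout coefficients:
1 = 64 − 7·9
1 = −7·137 + 15·64
So 64·(15) ≡ 1 (mod 137), giving 64⁻¹ ≡ 15.
x ≡ 64⁻¹·76 ≡ 15·76 ≡ 44 (mod 137).

44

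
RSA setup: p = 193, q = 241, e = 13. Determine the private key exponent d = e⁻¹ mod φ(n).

28357

φ(n) = (p−1)(q−1) = 192·240 = 46080.
Need d with 13·d ≡ 1 (mod 46080). Apply the extended Euclidean algorithm:
46080 = 3544×13 + 8
13 = 1×8 + 5
8 = 1×5 + 3
5 = 1×3 + 2
3 = 1×2 + 1
2 = 2×1 + 0
Back-substitute:
1 = 3 − 2
1 = −5 + 2·3
1 = 2·8 − 3·5
1 = −3·13 + 5·8
1 = 5·46080 − 17723·13
So 13·(-17723) ≡ 1 (mod 46080), hence d ≡ -17723 ≡ 28357 (mod 46080).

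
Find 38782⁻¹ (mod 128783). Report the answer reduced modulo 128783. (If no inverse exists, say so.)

Run Euclid on (128783, 38782):
128783 = 3*38782 + 12437
38782 = 3*12437 + 1471
12437 = 8*1471 + 669
1471 = 2*669 + 133
669 = 5*133 + 4
133 = 33*4 + 1
4 = 4*1 + 0
The gcd is 1. Working backward:
1 = 133 − 33·4
1 = −33·669 + 166·133
1 = 166·1471 − 365·669
1 = −365·12437 + 3086·1471
1 = 3086·38782 − 9623·12437
1 = −9623·128783 + 31955·38782
So 38782·31955 ≡ 1 (mod 128783).

31955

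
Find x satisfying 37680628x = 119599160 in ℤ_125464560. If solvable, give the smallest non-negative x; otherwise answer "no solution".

First find gcd(37680628, 125464560):
125464560 = 3·37680628 + 12422676
37680628 = 3·12422676 + 412600
12422676 = 30·412600 + 44676
412600 = 9·44676 + 10516
44676 = 4·10516 + 2612
10516 = 4·2612 + 68
2612 = 38·68 + 28
68 = 2·28 + 12
28 = 2·12 + 4
12 = 3·4 + 0
gcd = 4 and 4 | 119599160, so solutions exist. Divide through by 4: 9420157x ≡ 29899790 (mod 31366140).
Now find 9420157⁻¹ mod 31366140:
31366140 = 3*9420157 + 3105669
9420157 = 3*3105669 + 103150
3105669 = 30*103150 + 11169
103150 = 9*11169 + 2629
11169 = 4*2629 + 653
2629 = 4*653 + 17
653 = 38*17 + 7
17 = 2*7 + 3
7 = 2*3 + 1
3 = 3*1 + 0
Back-substitute:
1 = 7 − 2·3
1 = −2·17 + 5·7
1 = 5·653 − 192·17
1 = −192·2629 + 773·653
1 = 773·11169 − 3284·2629
1 = −3284·103150 + 30329·11169
1 = 30329·3105669 − 913154·103150
1 = −913154·9420157 + 2769791·3105669
1 = 2769791·31366140 − 9222527·9420157
So 9420157·(-9222527) ≡ 1 (mod 31366140), i.e. 9420157⁻¹ ≡ 22143613.
Then x ≡ 22143613·29899790 ≡ 3937730 (mod 31366140); the smallest non-negative solution is x = 3937730.

3937730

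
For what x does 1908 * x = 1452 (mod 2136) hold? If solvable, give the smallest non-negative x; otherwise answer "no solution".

First find gcd(1908, 2136):
2136 = 1×1908 + 228
1908 = 8×228 + 84
228 = 2×84 + 60
84 = 1×60 + 24
60 = 2×24 + 12
24 = 2×12 + 0
gcd = 12 and 12 | 1452, so solutions exist. Divide through by 12: 159x ≡ 121 (mod 178).
Now find 159⁻¹ mod 178:
178 = 1×159 + 19
159 = 8×19 + 7
19 = 2×7 + 5
7 = 1×5 + 2
5 = 2×2 + 1
2 = 2×1 + 0
Back-substitute:
1 = 5 − 2·2
1 = −2·7 + 3·5
1 = 3·19 − 8·7
1 = −8·159 + 67·19
1 = 67·178 − 75·159
So 159·(-75) ≡ 1 (mod 178), i.e. 159⁻¹ ≡ 103.
Then x ≡ 103·121 ≡ 3 (mod 178); the smallest non-negative solution is x = 3.

3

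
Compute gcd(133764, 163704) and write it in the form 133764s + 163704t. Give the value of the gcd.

Repeated division:
163704 = 1*133764 + 29940
133764 = 4*29940 + 14004
29940 = 2*14004 + 1932
14004 = 7*1932 + 480
1932 = 4*480 + 12
480 = 40*12 + 0
gcd(133764, 163704) = 12.
Express as a combination:
12 = 1932 − 4·480
12 = −4·14004 + 29·1932
12 = 29·29940 − 62·14004
12 = −62·133764 + 277·29940
12 = 277·163704 − 339·133764
So 12 = (277)·163704 + (-339)·133764.

12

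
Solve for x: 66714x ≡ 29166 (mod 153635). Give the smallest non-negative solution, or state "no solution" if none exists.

First find gcd(66714, 153635):
153635 = 2×66714 + 20207
66714 = 3×20207 + 6093
20207 = 3×6093 + 1928
6093 = 3×1928 + 309
1928 = 6×309 + 74
309 = 4×74 + 13
74 = 5×13 + 9
13 = 1×9 + 4
9 = 2×4 + 1
4 = 4×1 + 0
gcd = 1, so a unique solution mod 153635 exists.
Back-substitute for the Bézout coefficients:
1 = 9 − 2·4
1 = −2·13 + 3·9
1 = 3·74 − 17·13
1 = −17·309 + 71·74
1 = 71·1928 − 443·309
1 = −443·6093 + 1400·1928
1 = 1400·20207 − 4643·6093
1 = −4643·66714 + 15329·20207
1 = 15329·153635 − 35301·66714
So 66714·(-35301) ≡ 1 (mod 153635), giving 66714⁻¹ ≡ 118334.
x ≡ 66714⁻¹·29166 ≡ 118334·29166 ≡ 72804 (mod 153635).

72804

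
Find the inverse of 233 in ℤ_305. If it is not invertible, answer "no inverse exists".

72

Extended Euclidean algorithm:
305 = 1×233 + 72
233 = 3×72 + 17
72 = 4×17 + 4
17 = 4×4 + 1
4 = 4×1 + 0
gcd = 1, so the inverse exists. Back-substitute:
1 = 17 − 4·4
1 = −4·72 + 17·17
1 = 17·233 − 55·72
1 = −55·305 + 72·233
So 233·72 ≡ 1 (mod 305).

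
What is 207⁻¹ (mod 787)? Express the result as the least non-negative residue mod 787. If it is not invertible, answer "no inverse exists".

384

Extended Euclidean algorithm:
787 = 3·207 + 166
207 = 1·166 + 41
166 = 4·41 + 2
41 = 20·2 + 1
2 = 2·1 + 0
gcd = 1, so the inverse exists. Back-substitute:
1 = 41 − 20·2
1 = −20·166 + 81·41
1 = 81·207 − 101·166
1 = −101·787 + 384·207
So 207·384 ≡ 1 (mod 787).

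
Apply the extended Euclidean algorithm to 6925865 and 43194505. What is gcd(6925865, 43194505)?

5

Euclidean algorithm:
43194505 = 6*6925865 + 1639315
6925865 = 4*1639315 + 368605
1639315 = 4*368605 + 164895
368605 = 2*164895 + 38815
164895 = 4*38815 + 9635
38815 = 4*9635 + 275
9635 = 35*275 + 10
275 = 27*10 + 5
10 = 2*5 + 0
gcd(6925865, 43194505) = 5.
Express as a combination:
5 = 275 − 27·10
5 = −27·9635 + 946·275
5 = 946·38815 − 3811·9635
5 = −3811·164895 + 16190·38815
5 = 16190·368605 − 36191·164895
5 = −36191·1639315 + 160954·368605
5 = 160954·6925865 − 680007·1639315
5 = −680007·43194505 + 4240996·6925865
So 5 = (-680007)·43194505 + (4240996)·6925865.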